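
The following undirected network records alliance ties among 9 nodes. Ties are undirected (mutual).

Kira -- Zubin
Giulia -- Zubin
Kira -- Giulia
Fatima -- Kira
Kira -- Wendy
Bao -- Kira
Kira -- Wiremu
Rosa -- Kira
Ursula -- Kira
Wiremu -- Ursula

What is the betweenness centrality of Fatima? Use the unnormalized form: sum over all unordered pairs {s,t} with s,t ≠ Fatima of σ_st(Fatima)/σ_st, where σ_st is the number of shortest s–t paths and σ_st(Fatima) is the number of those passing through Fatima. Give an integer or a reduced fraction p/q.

0

No shortest path between any pair of other nodes passes through Fatima.
Summing the contributions gives betweenness(Fatima) = 0.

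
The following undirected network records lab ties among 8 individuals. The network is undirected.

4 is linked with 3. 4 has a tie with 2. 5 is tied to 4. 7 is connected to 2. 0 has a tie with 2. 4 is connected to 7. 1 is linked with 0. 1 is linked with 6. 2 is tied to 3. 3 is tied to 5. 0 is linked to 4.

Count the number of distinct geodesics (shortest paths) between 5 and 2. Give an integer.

2

The shortest distance is 2. The length-2 paths are: 5–3–2; 5–4–2.
That gives 2 distinct shortest paths.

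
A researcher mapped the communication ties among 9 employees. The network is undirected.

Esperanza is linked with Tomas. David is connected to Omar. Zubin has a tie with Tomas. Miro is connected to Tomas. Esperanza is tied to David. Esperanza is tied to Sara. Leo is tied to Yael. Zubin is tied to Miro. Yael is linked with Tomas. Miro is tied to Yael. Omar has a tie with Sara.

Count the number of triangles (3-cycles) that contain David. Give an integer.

David's neighbors are Esperanza and Omar, but none of them are tied to each other, so no triangle contains David.

0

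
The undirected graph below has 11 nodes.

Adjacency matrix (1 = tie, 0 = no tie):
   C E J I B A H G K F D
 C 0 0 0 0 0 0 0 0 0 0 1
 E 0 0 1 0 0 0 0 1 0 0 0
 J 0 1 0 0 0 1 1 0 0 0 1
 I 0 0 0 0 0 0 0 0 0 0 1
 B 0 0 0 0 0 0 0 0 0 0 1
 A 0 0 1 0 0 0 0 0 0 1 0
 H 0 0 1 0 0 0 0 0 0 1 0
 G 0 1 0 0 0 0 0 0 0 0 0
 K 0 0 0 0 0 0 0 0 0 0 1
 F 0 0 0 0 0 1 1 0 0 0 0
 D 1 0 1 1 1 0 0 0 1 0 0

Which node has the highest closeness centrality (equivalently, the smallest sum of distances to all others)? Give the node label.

J

Farness (sum of distances to all others) for each node — A:23, B:26, C:26, D:17, E:23, F:30, G:32, H:23, I:26, J:16, K:26.
The smallest farness is 16, for J, so J has the highest closeness.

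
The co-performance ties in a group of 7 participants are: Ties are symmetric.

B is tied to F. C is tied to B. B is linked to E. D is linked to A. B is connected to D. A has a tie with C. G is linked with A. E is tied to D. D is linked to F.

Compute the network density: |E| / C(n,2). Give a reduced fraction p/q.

3/7

There are 9 edges and 7 nodes, so the maximum possible is C(7,2) = 21.
Density = 9/21 = 3/7.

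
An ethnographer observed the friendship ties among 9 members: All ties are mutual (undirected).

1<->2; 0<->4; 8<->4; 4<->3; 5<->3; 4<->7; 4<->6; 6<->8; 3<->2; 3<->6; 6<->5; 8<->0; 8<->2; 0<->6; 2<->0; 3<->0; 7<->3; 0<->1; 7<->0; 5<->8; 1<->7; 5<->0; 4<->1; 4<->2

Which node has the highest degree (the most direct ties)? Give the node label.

0

Degrees — 0:8, 1:4, 2:5, 3:6, 4:7, 5:4, 6:5, 7:4, 8:5.
The maximum is 8, attained only by 0.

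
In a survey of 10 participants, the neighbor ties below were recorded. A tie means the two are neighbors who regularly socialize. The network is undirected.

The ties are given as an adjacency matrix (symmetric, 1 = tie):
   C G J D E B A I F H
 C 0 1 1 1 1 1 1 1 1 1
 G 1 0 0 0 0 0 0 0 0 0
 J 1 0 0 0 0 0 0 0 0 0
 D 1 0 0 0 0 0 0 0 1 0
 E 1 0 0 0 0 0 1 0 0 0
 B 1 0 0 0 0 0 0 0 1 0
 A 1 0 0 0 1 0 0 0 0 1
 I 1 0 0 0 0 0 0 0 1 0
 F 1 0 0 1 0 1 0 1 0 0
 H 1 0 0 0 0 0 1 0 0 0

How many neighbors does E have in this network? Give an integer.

E is directly tied to A and C. That is 2 neighbors, so the degree of E is 2.

2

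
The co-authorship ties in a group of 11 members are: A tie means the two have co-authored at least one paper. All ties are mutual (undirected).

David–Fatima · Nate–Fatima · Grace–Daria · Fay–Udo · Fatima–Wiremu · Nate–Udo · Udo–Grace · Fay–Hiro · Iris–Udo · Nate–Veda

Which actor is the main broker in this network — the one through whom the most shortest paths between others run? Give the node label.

Unnormalized betweenness of each node: Daria:0, David:0, Fatima:17, Fay:9, Grace:9, Hiro:0, Iris:0, Nate:27, Udo:33, Veda:0, Wiremu:0.
Udo has the largest value, 33, making it the main broker — the node through which the most shortest paths run.

Udo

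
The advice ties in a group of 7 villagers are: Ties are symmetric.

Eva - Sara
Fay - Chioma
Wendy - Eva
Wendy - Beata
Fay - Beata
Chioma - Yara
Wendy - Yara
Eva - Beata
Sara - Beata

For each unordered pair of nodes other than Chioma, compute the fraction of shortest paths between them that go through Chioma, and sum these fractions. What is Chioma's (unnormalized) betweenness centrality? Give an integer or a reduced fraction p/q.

1

Pairs whose geodesics pass through Chioma — Yara–Fay: 1.
All other pairs contribute 0.
Summing the contributions gives betweenness(Chioma) = 1.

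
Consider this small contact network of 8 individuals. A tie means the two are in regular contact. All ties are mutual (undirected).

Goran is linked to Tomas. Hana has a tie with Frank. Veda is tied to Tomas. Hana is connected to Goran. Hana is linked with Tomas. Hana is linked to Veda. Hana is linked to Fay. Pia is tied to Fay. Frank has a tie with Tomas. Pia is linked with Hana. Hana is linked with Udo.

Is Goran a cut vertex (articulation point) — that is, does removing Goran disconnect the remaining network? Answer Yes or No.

No

Even without Goran, every remaining node can still reach every other (the residual graph is connected), so Goran is not a cut vertex.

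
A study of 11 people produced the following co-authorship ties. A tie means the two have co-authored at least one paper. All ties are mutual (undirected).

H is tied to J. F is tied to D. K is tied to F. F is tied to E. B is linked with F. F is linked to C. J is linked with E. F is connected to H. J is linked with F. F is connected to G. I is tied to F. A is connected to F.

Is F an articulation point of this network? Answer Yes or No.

Removing F leaves {K} with no path to {G}, so the network splits into 8 components. F is a cut vertex.

Yes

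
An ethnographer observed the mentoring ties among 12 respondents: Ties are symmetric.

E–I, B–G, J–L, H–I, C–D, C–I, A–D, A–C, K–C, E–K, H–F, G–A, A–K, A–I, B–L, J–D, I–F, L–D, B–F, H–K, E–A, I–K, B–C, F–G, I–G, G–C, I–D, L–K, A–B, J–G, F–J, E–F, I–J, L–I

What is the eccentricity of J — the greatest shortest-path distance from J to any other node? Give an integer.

Distances from J: A:2, B:2, C:2, D:1, E:2, F:1, G:1, H:2, I:1, K:2, L:1.
The largest is 2 (to B, K, C, A, H, and E), so the eccentricity of J is 2.

2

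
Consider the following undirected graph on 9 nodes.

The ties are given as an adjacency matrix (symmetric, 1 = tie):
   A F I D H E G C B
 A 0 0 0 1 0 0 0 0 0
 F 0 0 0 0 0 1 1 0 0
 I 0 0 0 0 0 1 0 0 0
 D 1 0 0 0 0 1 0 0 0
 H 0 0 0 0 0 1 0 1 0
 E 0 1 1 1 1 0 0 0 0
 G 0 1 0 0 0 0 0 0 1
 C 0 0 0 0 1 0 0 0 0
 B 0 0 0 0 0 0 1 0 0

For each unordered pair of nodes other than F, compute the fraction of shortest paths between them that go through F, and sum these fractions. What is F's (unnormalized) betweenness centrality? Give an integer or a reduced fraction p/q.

Pairs whose geodesics pass through F — A–G: 1; A–B: 1; I–G: 1; I–B: 1; D–G: 1; D–B: 1; H–G: 1; H–B: 1; E–G: 1; E–B: 1; G–C: 1; C–B: 1.
All other pairs contribute 0.
Summing the contributions gives betweenness(F) = 12.

12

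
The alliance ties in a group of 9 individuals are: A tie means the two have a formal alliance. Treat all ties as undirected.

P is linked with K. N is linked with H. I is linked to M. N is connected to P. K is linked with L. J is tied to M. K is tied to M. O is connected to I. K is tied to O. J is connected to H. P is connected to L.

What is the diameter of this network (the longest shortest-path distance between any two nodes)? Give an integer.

4

Eccentricity of each node (its greatest distance to any other): H:4, I:4, J:3, K:3, L:3, M:3, N:4, O:4, P:3.
The maximum eccentricity is 4, realized for instance by the pair H–O via H – J – M – K – O. So the diameter is 4.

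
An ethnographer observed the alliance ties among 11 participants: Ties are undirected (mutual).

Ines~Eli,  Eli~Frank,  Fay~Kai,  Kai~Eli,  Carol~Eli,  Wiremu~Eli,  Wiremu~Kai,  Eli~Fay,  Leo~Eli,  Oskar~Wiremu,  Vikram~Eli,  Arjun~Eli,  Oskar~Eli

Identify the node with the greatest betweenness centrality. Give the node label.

Unnormalized betweenness of each node: Arjun:0, Carol:0, Eli:41, Fay:0, Frank:0, Ines:0, Kai:1/2, Leo:0, Oskar:0, Vikram:0, Wiremu:1/2.
Eli has the largest value, 41, making it the main broker — the node through which the most shortest paths run.

Eli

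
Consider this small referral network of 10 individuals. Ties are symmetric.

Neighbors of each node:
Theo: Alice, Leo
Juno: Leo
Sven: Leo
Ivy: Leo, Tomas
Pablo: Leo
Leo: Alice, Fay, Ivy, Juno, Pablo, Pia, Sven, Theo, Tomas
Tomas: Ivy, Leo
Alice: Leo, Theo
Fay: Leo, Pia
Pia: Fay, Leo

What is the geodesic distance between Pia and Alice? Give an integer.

2

One shortest route is Pia – Leo – Alice, which uses 2 edges, and Pia and Alice are not directly tied, so nothing shorter exists. So d(Pia,Alice) = 2.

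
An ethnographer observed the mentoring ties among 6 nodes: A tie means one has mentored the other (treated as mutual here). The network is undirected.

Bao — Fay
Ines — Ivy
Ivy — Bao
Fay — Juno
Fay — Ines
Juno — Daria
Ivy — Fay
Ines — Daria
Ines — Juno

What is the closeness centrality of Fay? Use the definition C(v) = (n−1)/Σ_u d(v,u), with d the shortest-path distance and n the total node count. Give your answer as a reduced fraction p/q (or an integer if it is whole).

Distances from Fay: Bao:1, Daria:2, Ines:1, Ivy:1, Juno:1. Sum = 6.
n = 6, so closeness = 5/6.

5/6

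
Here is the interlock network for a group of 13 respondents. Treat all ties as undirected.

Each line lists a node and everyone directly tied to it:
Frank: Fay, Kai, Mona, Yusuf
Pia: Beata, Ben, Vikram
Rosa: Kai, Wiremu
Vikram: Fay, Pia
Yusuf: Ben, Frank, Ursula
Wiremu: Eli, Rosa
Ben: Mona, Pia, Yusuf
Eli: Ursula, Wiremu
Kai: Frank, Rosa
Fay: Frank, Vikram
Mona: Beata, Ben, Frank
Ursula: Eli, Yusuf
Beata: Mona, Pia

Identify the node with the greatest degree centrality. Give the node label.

Frank

Degrees — Beata:2, Ben:3, Eli:2, Fay:2, Frank:4, Kai:2, Mona:3, Pia:3, Rosa:2, Ursula:2, Vikram:2, Wiremu:2, Yusuf:3.
The maximum is 4, attained only by Frank.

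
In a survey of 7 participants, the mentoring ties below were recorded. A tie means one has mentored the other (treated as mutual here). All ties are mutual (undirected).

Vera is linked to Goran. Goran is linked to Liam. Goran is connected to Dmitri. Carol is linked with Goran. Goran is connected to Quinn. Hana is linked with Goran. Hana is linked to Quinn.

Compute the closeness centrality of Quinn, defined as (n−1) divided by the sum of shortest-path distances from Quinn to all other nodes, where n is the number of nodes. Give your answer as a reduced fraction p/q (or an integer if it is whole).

Distances from Quinn: Carol:2, Dmitri:2, Goran:1, Hana:1, Liam:2, Vera:2. Sum = 10.
n = 7, so closeness = 6/10 = 3/5.

3/5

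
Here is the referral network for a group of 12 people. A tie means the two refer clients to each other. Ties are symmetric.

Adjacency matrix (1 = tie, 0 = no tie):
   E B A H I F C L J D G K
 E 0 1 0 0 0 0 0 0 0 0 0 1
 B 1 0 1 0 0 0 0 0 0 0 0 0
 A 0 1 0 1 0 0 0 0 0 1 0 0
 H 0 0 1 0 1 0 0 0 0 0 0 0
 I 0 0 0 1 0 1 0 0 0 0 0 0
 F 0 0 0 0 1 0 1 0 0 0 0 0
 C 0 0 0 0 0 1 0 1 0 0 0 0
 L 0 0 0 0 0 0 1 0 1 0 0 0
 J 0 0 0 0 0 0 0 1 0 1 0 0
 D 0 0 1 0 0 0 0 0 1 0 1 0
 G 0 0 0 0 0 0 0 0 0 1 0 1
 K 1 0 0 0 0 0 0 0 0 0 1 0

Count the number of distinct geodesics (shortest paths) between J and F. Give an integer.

The shortest distance is 3, and the only length-3 path is J–L–C–F. So there is exactly 1 shortest path.

1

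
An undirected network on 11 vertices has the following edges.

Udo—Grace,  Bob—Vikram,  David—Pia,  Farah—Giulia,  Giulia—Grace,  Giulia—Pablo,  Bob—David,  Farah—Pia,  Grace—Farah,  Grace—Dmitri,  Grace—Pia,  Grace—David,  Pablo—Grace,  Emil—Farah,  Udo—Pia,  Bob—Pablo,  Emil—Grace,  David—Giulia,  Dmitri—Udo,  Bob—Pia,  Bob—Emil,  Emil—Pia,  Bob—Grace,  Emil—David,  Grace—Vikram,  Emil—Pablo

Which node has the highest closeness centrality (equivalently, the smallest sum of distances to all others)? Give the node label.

Grace

Farness (sum of distances to all others) for each node — Bob:14, David:15, Dmitri:18, Emil:14, Farah:16, Giulia:16, Grace:10, Pablo:16, Pia:14, Udo:17, Vikram:18.
The smallest farness is 10, for Grace, so Grace has the highest closeness.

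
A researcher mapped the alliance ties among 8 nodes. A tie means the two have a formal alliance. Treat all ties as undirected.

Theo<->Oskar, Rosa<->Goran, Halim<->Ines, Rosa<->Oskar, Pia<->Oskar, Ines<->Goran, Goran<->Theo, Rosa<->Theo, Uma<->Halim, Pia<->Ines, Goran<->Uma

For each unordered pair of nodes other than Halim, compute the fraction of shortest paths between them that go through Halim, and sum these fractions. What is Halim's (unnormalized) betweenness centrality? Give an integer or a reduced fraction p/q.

1

Pairs whose geodesics pass through Halim — Pia–Uma: 1/2; Ines–Uma: 1/2.
All other pairs contribute 0.
Summing the contributions gives betweenness(Halim) = 1.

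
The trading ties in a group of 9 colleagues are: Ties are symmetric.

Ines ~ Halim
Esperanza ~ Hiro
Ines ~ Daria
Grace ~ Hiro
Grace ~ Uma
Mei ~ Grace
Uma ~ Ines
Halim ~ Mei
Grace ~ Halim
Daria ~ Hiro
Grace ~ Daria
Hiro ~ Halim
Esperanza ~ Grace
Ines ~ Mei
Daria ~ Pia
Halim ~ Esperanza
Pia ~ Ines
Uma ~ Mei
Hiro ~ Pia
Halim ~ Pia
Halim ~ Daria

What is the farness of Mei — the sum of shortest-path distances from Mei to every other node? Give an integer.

Distances from Mei: Daria:2, Esperanza:2, Grace:1, Halim:1, Hiro:2, Ines:1, Pia:2, Uma:1.
Sum = 2 + 2 + 1 + 1 + 2 + 1 + 2 + 1 = 12.

12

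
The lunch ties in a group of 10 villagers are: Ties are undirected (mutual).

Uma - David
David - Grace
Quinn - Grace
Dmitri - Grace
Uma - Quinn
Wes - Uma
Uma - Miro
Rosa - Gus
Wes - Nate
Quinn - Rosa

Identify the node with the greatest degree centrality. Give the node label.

Degrees — David:2, Dmitri:1, Grace:3, Gus:1, Miro:1, Nate:1, Quinn:3, Rosa:2, Uma:4, Wes:2.
The maximum is 4, attained only by Uma.

Uma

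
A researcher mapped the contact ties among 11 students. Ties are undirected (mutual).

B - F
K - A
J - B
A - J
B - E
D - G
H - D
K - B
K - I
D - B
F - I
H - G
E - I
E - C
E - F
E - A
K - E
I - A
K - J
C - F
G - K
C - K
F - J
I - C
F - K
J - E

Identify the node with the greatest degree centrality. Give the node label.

Degrees — A:4, B:5, C:4, D:3, E:7, F:6, G:3, H:2, I:5, J:5, K:8.
The maximum is 8, attained only by K.

K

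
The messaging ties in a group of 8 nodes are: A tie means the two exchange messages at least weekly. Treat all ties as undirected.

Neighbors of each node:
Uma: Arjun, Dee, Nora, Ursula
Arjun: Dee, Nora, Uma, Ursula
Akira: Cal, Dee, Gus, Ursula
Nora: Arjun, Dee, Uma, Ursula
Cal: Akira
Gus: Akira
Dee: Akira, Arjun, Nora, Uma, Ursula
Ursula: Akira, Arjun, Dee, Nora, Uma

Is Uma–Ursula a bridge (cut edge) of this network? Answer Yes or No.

No

Even without that edge, Uma still reaches Ursula via Uma – Dee – Ursula, so the network stays connected. Not a bridge.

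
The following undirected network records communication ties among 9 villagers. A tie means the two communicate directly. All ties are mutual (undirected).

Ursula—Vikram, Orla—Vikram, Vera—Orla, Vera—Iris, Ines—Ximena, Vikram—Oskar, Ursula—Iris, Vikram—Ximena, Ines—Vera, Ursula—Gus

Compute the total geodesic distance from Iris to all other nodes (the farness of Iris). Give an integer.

16

Distances from Iris: Gus:2, Ines:2, Orla:2, Oskar:3, Ursula:1, Vera:1, Vikram:2, Ximena:3.
Sum = 2 + 2 + 2 + 3 + 1 + 1 + 2 + 3 = 16.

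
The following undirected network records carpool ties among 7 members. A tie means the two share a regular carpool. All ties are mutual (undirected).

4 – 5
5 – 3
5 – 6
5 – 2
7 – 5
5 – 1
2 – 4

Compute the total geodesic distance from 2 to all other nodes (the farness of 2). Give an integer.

Distances from 2: 1:2, 3:2, 4:1, 5:1, 6:2, 7:2.
Sum = 2 + 2 + 1 + 1 + 2 + 2 = 10.

10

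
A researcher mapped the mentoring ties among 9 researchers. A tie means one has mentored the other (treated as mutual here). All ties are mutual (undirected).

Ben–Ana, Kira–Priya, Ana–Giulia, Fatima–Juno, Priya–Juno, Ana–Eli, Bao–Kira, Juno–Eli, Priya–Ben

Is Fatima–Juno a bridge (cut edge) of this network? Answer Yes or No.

Without the Fatima–Juno edge there is no alternate route between Fatima and Juno, so the network disconnects. It is a bridge.

Yes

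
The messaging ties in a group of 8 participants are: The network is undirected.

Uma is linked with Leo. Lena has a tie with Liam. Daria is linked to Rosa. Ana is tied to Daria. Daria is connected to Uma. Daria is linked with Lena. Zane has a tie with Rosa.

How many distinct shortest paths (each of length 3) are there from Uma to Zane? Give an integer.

1

The shortest distance is 3, and the only length-3 path is Uma–Daria–Rosa–Zane. So there is exactly 1 shortest path.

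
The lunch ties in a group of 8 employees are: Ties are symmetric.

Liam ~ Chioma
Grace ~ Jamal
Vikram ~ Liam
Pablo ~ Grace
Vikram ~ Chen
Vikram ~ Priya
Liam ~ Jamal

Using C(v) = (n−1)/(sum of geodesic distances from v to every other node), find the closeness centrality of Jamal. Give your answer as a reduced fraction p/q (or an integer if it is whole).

Distances from Jamal: Chen:3, Chioma:2, Grace:1, Liam:1, Pablo:2, Priya:3, Vikram:2. Sum = 14.
n = 8, so closeness = 7/14 = 1/2.

1/2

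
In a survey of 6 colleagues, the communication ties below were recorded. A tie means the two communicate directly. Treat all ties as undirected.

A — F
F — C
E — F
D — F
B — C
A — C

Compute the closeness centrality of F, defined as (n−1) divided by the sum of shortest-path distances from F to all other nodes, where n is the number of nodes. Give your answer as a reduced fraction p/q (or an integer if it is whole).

Distances from F: A:1, B:2, C:1, D:1, E:1. Sum = 6.
n = 6, so closeness = 5/6.

5/6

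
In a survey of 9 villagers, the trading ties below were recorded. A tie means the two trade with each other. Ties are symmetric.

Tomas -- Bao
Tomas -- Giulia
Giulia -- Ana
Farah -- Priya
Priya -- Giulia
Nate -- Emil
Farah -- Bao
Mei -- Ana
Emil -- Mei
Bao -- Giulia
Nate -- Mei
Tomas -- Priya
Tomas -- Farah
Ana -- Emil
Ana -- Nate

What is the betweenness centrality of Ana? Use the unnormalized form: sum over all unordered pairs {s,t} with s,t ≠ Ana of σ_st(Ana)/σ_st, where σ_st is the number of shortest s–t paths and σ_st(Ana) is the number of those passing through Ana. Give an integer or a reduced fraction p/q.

Pairs whose geodesics pass through Ana — Mei–Bao: 1; Mei–Farah: 3/3; Mei–Giulia: 1; Mei–Tomas: 1; Mei–Priya: 1; Emil–Bao: 1; Emil–Farah: 3/3; Emil–Giulia: 1; Emil–Tomas: 1; Emil–Priya: 1; Nate–Bao: 1; Nate–Farah: 3/3; Nate–Giulia: 1; Nate–Tomas: 1 … (+1 more pairs).
All other pairs contribute 0.
Summing the contributions gives betweenness(Ana) = 15.

15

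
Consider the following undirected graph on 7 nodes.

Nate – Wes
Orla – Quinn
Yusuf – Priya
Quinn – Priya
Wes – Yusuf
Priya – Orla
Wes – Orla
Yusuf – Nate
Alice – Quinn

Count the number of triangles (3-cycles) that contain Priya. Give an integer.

1

Priya's neighbors: Orla, Quinn, and Yusuf.
Neighbor pairs that are themselves tied: Priya–Orla–Quinn. Each forms one triangle with Priya, for 1 in total.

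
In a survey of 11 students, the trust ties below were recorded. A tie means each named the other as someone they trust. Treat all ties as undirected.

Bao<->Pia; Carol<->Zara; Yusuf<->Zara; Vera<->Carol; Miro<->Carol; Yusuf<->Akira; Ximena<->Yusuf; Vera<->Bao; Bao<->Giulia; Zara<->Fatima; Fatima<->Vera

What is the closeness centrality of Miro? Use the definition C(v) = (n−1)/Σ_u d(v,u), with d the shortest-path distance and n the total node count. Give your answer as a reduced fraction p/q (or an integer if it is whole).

Distances from Miro: Akira:4, Bao:3, Carol:1, Fatima:3, Giulia:4, Pia:4, Vera:2, Ximena:4, Yusuf:3, Zara:2. Sum = 30.
n = 11, so closeness = 10/30 = 1/3.

1/3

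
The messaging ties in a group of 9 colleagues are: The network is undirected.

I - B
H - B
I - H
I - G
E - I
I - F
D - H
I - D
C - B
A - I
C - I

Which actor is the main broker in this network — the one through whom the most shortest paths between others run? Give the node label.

Unnormalized betweenness of each node: A:0, B:1/2, C:0, D:0, E:0, F:0, G:0, H:1/2, I:24.
I has the largest value, 24, making it the main broker — the node through which the most shortest paths run.

I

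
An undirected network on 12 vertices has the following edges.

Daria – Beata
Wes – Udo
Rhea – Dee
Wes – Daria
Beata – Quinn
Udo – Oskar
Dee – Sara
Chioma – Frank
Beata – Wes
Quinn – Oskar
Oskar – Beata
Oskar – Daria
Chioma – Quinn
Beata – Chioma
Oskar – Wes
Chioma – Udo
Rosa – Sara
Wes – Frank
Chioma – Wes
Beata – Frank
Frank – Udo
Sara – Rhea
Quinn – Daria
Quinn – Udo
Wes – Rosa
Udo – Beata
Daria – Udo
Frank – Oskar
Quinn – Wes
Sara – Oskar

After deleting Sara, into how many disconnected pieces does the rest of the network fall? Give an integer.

2

Without Sara, the remaining ties split the others into: {Dee, Rhea}; {Beata, Chioma, Daria, Frank, Oskar, Quinn, Rosa, Udo, Wes}.
That's 2 separate components.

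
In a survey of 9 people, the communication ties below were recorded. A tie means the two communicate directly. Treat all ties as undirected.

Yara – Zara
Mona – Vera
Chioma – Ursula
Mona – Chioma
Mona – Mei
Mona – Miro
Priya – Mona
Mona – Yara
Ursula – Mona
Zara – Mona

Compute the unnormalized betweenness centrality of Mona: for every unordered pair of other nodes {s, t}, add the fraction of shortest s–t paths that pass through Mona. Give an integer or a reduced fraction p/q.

26

Pairs whose geodesics pass through Mona — Zara–Mei: 1; Zara–Miro: 1; Zara–Vera: 1; Zara–Chioma: 1; Zara–Priya: 1; Zara–Ursula: 1; Mei–Yara: 1; Mei–Miro: 1; Mei–Vera: 1; Mei–Chioma: 1; Mei–Priya: 1; Mei–Ursula: 1; Yara–Miro: 1; Yara–Vera: 1 … (+12 more pairs).
All other pairs contribute 0.
Summing the contributions gives betweenness(Mona) = 26.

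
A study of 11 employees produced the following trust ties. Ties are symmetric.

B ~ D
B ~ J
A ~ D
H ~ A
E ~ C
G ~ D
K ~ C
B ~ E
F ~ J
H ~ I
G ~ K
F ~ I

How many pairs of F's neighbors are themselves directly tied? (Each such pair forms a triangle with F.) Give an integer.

F's neighbors are I and J, but none of them are tied to each other, so no triangle contains F.

0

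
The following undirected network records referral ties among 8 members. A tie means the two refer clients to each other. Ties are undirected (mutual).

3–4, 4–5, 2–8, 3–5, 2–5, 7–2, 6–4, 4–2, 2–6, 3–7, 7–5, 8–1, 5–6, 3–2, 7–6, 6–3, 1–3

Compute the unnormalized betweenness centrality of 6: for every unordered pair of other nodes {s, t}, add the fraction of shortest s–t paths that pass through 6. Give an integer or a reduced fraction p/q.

Pairs whose geodesics pass through 6 — 7–4: 1/4.
All other pairs contribute 0.
Summing the contributions gives betweenness(6) = 1/4.

1/4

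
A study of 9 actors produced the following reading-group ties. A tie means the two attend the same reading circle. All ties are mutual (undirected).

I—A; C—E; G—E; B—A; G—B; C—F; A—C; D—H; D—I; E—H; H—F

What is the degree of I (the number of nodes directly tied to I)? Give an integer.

I is directly tied to A and D. That is 2 neighbors, so the degree of I is 2.

2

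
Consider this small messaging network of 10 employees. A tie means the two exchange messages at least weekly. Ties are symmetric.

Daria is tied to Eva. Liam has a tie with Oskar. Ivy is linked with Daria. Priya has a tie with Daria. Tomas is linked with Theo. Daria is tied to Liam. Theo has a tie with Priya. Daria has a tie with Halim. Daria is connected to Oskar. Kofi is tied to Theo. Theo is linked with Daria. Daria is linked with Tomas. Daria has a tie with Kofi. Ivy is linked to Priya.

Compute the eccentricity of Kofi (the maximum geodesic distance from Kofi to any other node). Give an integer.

Distances from Kofi: Daria:1, Eva:2, Halim:2, Ivy:2, Liam:2, Oskar:2, Priya:2, Theo:1, Tomas:2.
The largest is 2 (to Tomas, Oskar, Ivy, Eva, Priya, Halim, and Liam), so the eccentricity of Kofi is 2.

2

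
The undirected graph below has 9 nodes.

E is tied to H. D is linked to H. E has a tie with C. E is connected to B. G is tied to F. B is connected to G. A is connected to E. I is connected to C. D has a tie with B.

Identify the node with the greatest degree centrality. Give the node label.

Degrees — A:1, B:3, C:2, D:2, E:4, F:1, G:2, H:2, I:1.
The maximum is 4, attained only by E.

E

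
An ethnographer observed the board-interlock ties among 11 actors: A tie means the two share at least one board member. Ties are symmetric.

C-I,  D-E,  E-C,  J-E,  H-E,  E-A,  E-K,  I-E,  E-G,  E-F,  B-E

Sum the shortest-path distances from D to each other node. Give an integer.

19

Distances from D: A:2, B:2, C:2, E:1, F:2, G:2, H:2, I:2, J:2, K:2.
Sum = 2 + 2 + 2 + 1 + 2 + 2 + 2 + 2 + 2 + 2 = 19.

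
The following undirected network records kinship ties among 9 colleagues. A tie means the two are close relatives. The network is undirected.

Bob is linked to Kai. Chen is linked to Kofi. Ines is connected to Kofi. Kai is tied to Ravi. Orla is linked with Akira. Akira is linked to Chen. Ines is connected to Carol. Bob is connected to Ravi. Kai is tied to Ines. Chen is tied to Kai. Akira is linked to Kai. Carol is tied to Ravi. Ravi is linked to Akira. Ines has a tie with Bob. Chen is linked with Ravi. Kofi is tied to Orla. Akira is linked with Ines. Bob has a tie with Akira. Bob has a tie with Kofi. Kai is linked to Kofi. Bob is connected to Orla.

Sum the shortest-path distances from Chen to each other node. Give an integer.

12

Distances from Chen: Akira:1, Bob:2, Carol:2, Ines:2, Kai:1, Kofi:1, Orla:2, Ravi:1.
Sum = 1 + 2 + 2 + 2 + 1 + 1 + 2 + 1 = 12.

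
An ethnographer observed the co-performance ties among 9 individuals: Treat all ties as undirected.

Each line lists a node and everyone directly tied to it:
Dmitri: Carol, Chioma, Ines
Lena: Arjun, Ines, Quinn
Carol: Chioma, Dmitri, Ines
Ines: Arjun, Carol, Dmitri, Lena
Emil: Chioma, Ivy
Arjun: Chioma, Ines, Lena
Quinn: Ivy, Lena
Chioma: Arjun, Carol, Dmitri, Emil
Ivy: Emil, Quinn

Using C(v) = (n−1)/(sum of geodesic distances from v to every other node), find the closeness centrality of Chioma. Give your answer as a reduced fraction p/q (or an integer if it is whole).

8/13

Distances from Chioma: Arjun:1, Carol:1, Dmitri:1, Emil:1, Ines:2, Ivy:2, Lena:2, Quinn:3. Sum = 13.
n = 9, so closeness = 8/13.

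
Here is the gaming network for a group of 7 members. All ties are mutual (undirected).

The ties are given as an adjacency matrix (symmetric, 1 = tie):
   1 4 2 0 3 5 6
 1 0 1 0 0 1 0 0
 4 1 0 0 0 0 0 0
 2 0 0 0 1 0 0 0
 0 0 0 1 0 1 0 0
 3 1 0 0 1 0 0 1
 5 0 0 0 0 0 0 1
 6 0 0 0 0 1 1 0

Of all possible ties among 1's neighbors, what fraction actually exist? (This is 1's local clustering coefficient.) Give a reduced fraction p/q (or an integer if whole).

0

1's neighbors: 3 and 4 (k = 2).
Possible neighbor pairs: C(2,2) = 1. Edges among them: none → e = 0.
Clustering(1) = 0/1.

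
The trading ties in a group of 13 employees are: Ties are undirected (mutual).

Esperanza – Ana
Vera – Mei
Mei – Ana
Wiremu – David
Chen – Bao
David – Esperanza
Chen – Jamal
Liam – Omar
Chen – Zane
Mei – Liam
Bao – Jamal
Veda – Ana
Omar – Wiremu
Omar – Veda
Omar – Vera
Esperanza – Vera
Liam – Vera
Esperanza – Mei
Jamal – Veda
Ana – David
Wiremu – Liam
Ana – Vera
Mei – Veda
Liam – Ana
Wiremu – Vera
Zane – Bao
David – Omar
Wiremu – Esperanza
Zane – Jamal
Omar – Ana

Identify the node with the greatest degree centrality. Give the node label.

Degrees — Ana:7, Bao:3, Chen:3, David:4, Esperanza:5, Jamal:4, Liam:5, Mei:5, Omar:6, Veda:4, Vera:6, Wiremu:5, Zane:3.
The maximum is 7, attained only by Ana.

Ana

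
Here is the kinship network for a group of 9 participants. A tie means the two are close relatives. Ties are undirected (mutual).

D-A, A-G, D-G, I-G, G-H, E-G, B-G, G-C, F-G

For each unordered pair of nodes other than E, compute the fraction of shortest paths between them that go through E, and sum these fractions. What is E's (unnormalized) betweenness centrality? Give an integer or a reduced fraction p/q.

0

No shortest path between any pair of other nodes passes through E.
Summing the contributions gives betweenness(E) = 0.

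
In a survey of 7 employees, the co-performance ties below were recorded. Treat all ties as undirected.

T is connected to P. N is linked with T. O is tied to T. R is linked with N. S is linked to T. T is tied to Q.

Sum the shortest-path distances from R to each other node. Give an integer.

15

Distances from R: N:1, O:3, P:3, Q:3, S:3, T:2.
Sum = 1 + 3 + 3 + 3 + 3 + 2 = 15.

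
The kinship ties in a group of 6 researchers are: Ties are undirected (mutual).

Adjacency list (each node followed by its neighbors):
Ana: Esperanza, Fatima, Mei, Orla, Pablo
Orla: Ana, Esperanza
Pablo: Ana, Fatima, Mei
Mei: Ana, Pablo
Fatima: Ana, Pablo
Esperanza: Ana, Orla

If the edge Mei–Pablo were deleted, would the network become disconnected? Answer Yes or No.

Even without that edge, Mei still reaches Pablo via Mei – Ana – Pablo, so the network stays connected. Not a bridge.

No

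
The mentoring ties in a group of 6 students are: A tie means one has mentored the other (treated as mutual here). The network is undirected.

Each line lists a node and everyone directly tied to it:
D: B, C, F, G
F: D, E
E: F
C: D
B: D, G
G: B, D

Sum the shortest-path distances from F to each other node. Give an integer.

8

Distances from F: B:2, C:2, D:1, E:1, G:2.
Sum = 2 + 2 + 1 + 1 + 2 = 8.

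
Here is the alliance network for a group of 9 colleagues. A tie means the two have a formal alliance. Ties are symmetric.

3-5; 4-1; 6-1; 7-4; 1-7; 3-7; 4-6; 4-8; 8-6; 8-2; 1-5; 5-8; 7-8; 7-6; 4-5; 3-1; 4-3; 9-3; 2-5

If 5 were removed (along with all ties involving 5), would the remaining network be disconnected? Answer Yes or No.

Even without 5, every remaining node can still reach every other (the residual graph is connected), so 5 is not a cut vertex.

No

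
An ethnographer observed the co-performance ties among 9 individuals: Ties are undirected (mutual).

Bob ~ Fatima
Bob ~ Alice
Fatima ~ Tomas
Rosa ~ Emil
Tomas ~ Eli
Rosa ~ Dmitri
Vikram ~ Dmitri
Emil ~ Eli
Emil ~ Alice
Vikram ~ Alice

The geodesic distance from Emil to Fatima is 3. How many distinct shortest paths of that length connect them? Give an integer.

2

The shortest distance is 3. The length-3 paths are: Emil–Alice–Bob–Fatima; Emil–Eli–Tomas–Fatima.
That gives 2 distinct shortest paths.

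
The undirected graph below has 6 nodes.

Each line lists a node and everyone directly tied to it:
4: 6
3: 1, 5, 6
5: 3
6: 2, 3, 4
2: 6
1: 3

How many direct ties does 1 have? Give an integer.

1 is directly tied to 3. That is 1 neighbor, so the degree of 1 is 1.

1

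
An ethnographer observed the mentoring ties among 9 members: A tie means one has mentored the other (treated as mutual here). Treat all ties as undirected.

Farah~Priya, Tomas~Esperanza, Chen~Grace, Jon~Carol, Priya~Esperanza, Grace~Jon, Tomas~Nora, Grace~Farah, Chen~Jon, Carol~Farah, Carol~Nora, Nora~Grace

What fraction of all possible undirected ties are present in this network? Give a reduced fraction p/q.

There are 12 edges and 9 nodes, so the maximum possible is C(9,2) = 36.
Density = 12/36 = 1/3.

1/3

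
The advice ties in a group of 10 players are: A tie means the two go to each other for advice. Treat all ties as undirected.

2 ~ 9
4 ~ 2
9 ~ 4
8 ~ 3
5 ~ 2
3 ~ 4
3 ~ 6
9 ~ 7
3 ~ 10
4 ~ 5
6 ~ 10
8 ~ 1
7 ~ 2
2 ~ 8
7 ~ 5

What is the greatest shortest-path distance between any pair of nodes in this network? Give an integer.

4

Eccentricity of each node (its greatest distance to any other): 1:3, 2:3, 3:3, 4:3, 5:3, 6:4, 7:4, 8:2, 9:3, 10:4.
The maximum eccentricity is 4, realized for instance by the pair 7–6 via 7 – 2 – 4 – 3 – 6. So the diameter is 4.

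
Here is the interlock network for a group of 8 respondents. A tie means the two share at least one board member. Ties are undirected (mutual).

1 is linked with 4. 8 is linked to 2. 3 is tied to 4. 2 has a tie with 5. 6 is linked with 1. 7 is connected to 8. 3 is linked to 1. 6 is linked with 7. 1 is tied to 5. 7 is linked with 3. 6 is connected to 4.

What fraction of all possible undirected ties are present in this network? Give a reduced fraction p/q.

11/28

There are 11 edges and 8 nodes, so the maximum possible is C(8,2) = 28.
Density = 11/28.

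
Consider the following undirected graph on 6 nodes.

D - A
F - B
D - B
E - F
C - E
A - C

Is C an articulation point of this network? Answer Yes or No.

No

Even without C, every remaining node can still reach every other (the residual graph is connected), so C is not a cut vertex.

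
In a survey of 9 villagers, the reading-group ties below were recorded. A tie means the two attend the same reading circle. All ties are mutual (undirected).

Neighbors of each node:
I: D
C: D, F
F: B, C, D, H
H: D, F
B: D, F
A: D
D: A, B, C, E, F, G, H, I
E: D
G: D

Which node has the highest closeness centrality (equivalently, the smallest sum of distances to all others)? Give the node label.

D

Farness (sum of distances to all others) for each node — A:15, B:14, C:14, D:8, E:15, F:12, G:15, H:14, I:15.
The smallest farness is 8, for D, so D has the highest closeness.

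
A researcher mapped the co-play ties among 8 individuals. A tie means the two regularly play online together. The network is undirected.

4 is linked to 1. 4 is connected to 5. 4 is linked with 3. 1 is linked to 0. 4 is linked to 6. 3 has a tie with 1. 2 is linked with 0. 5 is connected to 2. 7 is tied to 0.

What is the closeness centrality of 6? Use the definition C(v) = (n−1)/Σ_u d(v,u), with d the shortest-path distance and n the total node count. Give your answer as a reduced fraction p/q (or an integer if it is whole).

Distances from 6: 0:3, 1:2, 2:3, 3:2, 4:1, 5:2, 7:4. Sum = 17.
n = 8, so closeness = 7/17.

7/17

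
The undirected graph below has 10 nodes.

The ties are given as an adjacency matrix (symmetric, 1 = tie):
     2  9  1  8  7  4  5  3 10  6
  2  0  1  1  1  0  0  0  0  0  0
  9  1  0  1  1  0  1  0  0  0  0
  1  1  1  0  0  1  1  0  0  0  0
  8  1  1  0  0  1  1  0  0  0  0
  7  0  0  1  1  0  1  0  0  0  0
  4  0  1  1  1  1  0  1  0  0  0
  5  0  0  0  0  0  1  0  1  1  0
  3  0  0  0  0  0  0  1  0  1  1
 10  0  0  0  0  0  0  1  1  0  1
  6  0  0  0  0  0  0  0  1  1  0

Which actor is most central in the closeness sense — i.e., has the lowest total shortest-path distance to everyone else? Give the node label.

4

Farness (sum of distances to all others) for each node — 1:18, 2:23, 3:21, 4:14, 5:16, 6:28, 7:19, 8:18, 9:18, 10:21.
The smallest farness is 14, for 4, so 4 has the highest closeness.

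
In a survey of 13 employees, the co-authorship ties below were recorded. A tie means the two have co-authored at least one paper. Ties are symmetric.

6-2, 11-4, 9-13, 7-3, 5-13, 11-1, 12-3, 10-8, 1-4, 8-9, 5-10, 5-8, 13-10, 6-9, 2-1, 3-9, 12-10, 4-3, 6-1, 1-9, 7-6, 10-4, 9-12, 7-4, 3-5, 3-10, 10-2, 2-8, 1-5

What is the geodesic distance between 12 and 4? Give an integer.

One shortest route is 12 – 3 – 4, which uses 2 edges, and 12 and 4 are not directly tied, so nothing shorter exists. So d(12,4) = 2.

2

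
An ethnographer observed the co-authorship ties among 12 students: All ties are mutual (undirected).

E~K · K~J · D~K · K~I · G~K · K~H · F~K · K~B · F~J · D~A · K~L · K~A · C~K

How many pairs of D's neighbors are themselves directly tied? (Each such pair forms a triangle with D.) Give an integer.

1

D's neighbors: A and K.
Neighbor pairs that are themselves tied: D–A–K. Each forms one triangle with D, for 1 in total.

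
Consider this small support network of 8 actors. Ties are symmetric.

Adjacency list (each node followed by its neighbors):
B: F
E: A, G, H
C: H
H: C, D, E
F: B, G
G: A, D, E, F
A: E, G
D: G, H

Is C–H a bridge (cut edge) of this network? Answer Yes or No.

Without the C–H edge there is no alternate route between C and H, so the network disconnects. It is a bridge.

Yes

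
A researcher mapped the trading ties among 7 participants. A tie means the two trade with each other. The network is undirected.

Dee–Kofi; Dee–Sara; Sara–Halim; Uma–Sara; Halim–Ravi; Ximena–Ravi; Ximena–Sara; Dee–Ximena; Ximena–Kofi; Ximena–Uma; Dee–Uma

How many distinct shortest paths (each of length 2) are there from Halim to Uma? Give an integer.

1

The shortest distance is 2, and the only length-2 path is Halim–Sara–Uma. So there is exactly 1 shortest path.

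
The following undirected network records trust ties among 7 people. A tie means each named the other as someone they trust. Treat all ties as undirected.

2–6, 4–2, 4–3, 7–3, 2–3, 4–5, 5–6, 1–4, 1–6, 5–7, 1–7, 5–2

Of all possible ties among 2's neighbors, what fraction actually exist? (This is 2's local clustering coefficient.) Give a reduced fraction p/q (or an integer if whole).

2's neighbors: 3, 4, 5, and 6 (k = 4).
Possible neighbor pairs: C(4,2) = 6. Edges among them: 3–4, 4–5, 5–6 → e = 3.
Clustering(2) = 3/6 = 1/2.

1/2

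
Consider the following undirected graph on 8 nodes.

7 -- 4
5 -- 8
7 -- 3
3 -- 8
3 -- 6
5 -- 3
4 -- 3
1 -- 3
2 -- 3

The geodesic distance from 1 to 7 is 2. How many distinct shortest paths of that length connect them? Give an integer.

1

The shortest distance is 2, and the only length-2 path is 1–3–7. So there is exactly 1 shortest path.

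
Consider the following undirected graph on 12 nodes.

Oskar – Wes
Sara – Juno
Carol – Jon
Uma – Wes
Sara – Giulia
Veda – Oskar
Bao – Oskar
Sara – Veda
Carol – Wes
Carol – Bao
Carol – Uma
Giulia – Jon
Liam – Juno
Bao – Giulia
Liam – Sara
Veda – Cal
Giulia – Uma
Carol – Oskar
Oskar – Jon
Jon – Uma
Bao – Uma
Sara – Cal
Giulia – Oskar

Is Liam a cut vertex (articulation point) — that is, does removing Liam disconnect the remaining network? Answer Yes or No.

No

Even without Liam, every remaining node can still reach every other (the residual graph is connected), so Liam is not a cut vertex.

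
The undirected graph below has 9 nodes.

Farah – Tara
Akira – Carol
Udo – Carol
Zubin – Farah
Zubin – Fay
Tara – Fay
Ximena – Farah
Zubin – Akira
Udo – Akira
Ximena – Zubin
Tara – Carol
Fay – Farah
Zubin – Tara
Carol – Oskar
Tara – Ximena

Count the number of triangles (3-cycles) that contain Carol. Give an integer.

Carol's neighbors: Akira, Oskar, Tara, and Udo.
Neighbor pairs that are themselves tied: Carol–Akira–Udo. Each forms one triangle with Carol, for 1 in total.

1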